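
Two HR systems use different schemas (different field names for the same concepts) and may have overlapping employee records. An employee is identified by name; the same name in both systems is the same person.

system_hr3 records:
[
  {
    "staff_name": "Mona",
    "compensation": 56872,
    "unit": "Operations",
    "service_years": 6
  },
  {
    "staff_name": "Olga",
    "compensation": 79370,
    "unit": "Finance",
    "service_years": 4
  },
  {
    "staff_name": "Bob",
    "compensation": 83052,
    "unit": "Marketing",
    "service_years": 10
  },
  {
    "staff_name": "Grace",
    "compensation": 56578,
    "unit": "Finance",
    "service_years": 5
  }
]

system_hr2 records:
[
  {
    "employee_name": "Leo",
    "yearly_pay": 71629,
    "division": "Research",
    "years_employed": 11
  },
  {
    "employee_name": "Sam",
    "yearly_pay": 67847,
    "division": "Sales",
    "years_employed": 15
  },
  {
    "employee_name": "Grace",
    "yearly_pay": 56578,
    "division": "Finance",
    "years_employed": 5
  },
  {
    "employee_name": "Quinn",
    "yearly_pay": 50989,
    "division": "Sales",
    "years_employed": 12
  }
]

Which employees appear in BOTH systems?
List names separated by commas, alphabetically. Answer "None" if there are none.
Grace

Schema mapping: "staff_name" (system_hr3) = "employee_name" (system_hr2) = employee name

Names in system_hr3: ['Bob', 'Grace', 'Mona', 'Olga']
Names in system_hr2: ['Grace', 'Leo', 'Quinn', 'Sam']

Intersection: ['Grace']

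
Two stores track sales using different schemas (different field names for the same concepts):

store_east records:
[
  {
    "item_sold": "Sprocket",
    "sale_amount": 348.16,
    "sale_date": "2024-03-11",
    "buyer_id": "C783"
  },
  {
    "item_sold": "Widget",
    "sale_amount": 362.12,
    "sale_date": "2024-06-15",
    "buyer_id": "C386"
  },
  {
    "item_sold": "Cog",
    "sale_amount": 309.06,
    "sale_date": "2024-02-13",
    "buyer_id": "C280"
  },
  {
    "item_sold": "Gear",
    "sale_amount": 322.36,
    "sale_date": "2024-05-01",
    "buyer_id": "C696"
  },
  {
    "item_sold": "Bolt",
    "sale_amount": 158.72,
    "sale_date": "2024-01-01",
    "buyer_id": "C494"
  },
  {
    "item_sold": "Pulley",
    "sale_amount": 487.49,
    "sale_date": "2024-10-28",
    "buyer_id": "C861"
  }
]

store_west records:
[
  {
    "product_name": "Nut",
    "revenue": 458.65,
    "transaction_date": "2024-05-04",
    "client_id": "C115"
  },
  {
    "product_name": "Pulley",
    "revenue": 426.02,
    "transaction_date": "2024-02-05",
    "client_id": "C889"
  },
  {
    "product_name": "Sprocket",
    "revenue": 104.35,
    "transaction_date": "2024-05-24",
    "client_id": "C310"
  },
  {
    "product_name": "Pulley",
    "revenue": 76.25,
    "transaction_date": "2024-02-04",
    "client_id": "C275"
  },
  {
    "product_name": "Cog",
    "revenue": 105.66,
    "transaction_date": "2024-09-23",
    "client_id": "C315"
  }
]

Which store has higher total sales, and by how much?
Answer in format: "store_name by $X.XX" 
store_east by $816.98

Schema mapping: "sale_amount" (store_east) = "revenue" (store_west) = sale amount

Total for store_east: 1987.91
Total for store_west: 1170.93

Difference: |1987.91 - 1170.93| = 816.98
store_east has higher sales by $816.98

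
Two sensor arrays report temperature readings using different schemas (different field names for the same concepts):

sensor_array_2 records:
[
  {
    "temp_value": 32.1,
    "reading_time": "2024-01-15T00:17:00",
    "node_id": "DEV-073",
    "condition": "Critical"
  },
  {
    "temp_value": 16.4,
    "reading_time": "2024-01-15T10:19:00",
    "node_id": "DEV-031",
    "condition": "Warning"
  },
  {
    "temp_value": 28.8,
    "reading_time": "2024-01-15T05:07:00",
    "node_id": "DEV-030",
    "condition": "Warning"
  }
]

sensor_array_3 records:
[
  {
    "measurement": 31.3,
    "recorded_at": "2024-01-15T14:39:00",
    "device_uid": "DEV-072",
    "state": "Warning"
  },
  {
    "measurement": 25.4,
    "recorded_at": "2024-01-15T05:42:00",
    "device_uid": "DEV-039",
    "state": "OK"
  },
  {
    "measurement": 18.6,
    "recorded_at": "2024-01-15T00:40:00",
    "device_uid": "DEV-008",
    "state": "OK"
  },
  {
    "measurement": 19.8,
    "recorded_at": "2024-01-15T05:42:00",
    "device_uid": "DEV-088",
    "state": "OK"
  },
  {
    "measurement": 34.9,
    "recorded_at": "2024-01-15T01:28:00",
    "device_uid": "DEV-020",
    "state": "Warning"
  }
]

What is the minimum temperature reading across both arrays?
16.4

Schema mapping: "temp_value" (sensor_array_2) = "measurement" (sensor_array_3) = temperature reading

Minimum in sensor_array_2: 16.4
Minimum in sensor_array_3: 18.6

Overall minimum: min(16.4, 18.6) = 16.4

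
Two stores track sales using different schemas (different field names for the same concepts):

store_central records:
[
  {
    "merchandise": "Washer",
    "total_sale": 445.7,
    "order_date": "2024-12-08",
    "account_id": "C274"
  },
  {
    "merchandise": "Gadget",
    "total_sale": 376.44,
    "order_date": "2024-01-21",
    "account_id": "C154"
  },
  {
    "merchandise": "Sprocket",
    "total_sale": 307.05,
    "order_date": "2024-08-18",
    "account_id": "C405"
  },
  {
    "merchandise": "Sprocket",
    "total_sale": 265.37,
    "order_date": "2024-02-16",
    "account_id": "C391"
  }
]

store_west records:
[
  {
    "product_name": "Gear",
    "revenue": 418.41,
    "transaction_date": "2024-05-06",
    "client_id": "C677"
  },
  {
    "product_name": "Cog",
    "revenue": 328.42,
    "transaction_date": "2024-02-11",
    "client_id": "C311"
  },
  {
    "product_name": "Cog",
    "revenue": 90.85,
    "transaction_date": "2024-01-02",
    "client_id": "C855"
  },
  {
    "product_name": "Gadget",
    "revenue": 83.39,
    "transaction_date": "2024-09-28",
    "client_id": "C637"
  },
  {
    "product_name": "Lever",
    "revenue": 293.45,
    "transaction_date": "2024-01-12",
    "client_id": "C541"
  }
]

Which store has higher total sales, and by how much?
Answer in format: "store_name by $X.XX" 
store_central by $180.04

Schema mapping: "total_sale" (store_central) = "revenue" (store_west) = sale amount

Total for store_central: 1394.56
Total for store_west: 1214.52

Difference: |1394.56 - 1214.52| = 180.04
store_central has higher sales by $180.04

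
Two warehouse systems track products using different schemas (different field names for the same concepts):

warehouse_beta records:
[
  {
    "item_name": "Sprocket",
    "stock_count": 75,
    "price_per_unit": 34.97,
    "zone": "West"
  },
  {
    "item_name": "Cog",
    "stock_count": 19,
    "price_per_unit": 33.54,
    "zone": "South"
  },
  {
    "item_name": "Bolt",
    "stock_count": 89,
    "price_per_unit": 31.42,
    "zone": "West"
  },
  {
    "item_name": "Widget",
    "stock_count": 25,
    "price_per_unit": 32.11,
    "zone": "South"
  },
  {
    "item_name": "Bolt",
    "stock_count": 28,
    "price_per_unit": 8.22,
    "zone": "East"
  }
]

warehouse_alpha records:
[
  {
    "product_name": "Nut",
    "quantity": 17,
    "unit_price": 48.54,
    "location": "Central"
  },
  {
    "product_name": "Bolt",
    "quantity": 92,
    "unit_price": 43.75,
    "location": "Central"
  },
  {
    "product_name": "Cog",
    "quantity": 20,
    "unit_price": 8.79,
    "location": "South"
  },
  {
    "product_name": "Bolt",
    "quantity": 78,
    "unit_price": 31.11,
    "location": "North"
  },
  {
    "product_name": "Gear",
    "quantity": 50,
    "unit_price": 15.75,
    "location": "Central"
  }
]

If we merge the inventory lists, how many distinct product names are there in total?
6

Schema mapping: "item_name" (warehouse_beta) = "product_name" (warehouse_alpha) = product name

Products in warehouse_beta: ['Bolt', 'Cog', 'Sprocket', 'Widget']
Products in warehouse_alpha: ['Bolt', 'Cog', 'Gear', 'Nut']

Union (unique products): ['Bolt', 'Cog', 'Gear', 'Nut', 'Sprocket', 'Widget']
Count: 6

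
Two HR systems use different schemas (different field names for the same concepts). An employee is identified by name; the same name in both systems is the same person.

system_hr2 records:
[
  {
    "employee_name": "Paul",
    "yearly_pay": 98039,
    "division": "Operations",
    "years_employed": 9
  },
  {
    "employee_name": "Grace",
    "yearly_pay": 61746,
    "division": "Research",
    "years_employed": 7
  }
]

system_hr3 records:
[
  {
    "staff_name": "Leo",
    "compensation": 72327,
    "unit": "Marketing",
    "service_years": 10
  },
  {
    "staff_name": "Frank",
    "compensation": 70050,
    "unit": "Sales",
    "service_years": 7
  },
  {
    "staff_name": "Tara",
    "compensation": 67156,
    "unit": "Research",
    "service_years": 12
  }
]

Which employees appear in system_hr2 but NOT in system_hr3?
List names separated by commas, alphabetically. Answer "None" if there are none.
Grace, Paul

Schema mapping: "employee_name" (system_hr2) = "staff_name" (system_hr3) = employee name

Names in system_hr2: ['Grace', 'Paul']
Names in system_hr3: ['Frank', 'Leo', 'Tara']

In system_hr2 but not system_hr3: ['Grace', 'Paul']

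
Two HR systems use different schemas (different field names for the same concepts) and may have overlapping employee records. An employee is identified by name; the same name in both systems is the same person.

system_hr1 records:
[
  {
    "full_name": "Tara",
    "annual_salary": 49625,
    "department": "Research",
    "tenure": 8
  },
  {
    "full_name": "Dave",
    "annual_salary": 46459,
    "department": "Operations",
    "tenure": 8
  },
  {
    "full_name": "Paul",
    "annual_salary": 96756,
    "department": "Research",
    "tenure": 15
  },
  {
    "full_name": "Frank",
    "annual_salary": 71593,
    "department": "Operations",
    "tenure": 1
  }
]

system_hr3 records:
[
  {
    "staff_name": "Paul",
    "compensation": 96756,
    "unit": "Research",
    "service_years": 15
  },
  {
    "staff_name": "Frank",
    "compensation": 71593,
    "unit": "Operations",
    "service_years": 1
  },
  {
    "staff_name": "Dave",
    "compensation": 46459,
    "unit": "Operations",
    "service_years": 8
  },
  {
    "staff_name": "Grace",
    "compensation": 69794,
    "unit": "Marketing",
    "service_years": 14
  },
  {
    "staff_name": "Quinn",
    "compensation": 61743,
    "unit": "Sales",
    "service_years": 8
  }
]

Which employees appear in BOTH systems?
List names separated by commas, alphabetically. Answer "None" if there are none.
Dave, Frank, Paul

Schema mapping: "full_name" (system_hr1) = "staff_name" (system_hr3) = employee name

Names in system_hr1: ['Dave', 'Frank', 'Paul', 'Tara']
Names in system_hr3: ['Dave', 'Frank', 'Grace', 'Paul', 'Quinn']

Intersection: ['Dave', 'Frank', 'Paul']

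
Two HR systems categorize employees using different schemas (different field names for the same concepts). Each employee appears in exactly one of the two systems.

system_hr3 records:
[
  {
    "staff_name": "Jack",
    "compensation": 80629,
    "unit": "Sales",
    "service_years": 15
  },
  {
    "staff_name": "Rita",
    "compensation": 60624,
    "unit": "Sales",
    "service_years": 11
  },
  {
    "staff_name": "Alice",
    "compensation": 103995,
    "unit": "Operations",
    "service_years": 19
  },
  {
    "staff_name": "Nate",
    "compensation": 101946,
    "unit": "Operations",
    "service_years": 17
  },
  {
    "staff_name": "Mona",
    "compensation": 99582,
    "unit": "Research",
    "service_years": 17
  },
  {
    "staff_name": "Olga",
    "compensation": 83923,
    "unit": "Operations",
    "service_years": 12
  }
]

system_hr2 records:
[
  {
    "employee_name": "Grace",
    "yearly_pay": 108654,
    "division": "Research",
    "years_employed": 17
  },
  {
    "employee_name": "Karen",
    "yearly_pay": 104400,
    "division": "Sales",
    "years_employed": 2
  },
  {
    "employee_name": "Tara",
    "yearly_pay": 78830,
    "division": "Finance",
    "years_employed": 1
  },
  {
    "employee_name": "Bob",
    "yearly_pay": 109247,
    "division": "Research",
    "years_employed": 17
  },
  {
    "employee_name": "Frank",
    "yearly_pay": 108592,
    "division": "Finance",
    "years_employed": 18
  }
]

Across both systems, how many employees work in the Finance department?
2

Schema mapping: "unit" (system_hr3) = "division" (system_hr2) = department

Finance employees in system_hr3: 0
Finance employees in system_hr2: 2

Total in Finance: 0 + 2 = 2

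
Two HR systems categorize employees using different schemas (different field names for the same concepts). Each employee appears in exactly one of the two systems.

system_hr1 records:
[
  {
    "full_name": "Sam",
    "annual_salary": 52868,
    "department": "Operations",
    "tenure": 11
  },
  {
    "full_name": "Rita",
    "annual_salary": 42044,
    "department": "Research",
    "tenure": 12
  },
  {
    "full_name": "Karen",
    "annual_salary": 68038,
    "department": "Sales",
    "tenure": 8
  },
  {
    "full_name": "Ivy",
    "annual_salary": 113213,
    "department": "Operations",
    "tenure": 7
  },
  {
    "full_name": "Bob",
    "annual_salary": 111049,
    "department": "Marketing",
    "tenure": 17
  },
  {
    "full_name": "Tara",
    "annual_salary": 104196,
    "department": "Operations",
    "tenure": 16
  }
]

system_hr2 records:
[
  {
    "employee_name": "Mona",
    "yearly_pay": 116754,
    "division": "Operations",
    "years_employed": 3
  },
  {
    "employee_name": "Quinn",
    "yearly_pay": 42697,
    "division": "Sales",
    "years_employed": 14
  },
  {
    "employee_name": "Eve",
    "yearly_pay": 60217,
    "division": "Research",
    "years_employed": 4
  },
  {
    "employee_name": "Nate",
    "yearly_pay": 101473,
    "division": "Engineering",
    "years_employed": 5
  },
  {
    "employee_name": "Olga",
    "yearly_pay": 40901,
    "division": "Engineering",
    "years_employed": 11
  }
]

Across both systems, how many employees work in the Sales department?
2

Schema mapping: "department" (system_hr1) = "division" (system_hr2) = department

Sales employees in system_hr1: 1
Sales employees in system_hr2: 1

Total in Sales: 1 + 1 = 2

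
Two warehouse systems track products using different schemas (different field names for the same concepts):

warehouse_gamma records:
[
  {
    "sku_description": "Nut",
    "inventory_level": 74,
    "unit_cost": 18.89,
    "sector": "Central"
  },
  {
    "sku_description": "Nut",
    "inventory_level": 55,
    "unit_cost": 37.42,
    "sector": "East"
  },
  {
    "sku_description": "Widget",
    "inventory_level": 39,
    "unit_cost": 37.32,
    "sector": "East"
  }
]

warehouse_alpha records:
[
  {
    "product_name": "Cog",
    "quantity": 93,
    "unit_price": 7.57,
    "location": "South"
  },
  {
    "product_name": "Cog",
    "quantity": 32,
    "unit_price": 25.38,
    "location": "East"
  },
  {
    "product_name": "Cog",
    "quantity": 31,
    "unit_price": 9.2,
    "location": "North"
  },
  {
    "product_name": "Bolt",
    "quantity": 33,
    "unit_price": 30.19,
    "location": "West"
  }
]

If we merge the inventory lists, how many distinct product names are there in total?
4

Schema mapping: "sku_description" (warehouse_gamma) = "product_name" (warehouse_alpha) = product name

Products in warehouse_gamma: ['Nut', 'Widget']
Products in warehouse_alpha: ['Bolt', 'Cog']

Union (unique products): ['Bolt', 'Cog', 'Nut', 'Widget']
Count: 4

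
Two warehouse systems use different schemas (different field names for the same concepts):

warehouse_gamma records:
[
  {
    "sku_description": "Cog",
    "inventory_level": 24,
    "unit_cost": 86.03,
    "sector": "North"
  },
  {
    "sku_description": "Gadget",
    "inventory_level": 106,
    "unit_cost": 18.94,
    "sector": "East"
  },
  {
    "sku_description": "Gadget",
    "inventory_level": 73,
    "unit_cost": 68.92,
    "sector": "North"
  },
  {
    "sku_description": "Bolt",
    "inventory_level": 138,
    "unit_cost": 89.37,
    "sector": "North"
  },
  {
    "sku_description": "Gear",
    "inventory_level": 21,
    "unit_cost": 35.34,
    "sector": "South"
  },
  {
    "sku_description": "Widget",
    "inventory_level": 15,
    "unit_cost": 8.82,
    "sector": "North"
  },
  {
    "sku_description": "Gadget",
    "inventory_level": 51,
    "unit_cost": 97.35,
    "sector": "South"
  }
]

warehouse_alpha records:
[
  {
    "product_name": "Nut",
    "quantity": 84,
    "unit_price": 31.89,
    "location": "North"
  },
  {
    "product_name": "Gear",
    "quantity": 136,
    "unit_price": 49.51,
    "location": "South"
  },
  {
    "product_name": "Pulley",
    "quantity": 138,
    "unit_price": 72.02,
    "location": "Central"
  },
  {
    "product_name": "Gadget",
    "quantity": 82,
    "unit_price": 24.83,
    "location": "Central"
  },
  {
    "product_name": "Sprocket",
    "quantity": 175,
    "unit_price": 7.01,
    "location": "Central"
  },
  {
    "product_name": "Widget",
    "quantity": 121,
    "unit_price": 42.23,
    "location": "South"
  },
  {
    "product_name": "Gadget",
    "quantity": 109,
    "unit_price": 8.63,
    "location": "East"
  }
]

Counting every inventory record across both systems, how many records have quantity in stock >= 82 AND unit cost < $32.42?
5

Schema mappings:
- "inventory_level" (warehouse_gamma) = "quantity" (warehouse_alpha) = quantity
- "unit_cost" (warehouse_gamma) = "unit_price" (warehouse_alpha) = unit cost

Records meeting both conditions in warehouse_gamma: 1
Records meeting both conditions in warehouse_alpha: 4

Total: 1 + 4 = 5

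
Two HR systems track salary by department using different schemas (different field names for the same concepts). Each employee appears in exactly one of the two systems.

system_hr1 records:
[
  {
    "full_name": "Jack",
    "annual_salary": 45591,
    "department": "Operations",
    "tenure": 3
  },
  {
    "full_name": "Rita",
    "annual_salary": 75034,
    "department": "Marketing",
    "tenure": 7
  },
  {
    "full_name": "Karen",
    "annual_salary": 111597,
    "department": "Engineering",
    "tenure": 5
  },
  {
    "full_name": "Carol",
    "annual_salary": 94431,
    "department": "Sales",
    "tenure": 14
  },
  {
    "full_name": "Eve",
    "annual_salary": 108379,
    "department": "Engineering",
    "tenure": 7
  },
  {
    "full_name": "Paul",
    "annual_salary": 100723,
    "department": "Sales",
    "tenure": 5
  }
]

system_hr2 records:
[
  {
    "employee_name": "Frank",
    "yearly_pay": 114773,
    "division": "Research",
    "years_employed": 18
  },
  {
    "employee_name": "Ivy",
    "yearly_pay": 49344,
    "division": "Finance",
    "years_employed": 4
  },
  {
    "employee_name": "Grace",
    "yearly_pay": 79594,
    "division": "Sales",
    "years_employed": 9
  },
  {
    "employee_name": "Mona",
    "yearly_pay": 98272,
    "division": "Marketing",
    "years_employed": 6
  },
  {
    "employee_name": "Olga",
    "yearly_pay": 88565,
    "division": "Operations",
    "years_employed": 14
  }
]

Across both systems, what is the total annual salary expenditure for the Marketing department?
173306

Schema mappings:
- "department" (system_hr1) = "division" (system_hr2) = department
- "annual_salary" (system_hr1) = "yearly_pay" (system_hr2) = salary

Marketing salaries from system_hr1: 75034
Marketing salaries from system_hr2: 98272

Total: 75034 + 98272 = 173306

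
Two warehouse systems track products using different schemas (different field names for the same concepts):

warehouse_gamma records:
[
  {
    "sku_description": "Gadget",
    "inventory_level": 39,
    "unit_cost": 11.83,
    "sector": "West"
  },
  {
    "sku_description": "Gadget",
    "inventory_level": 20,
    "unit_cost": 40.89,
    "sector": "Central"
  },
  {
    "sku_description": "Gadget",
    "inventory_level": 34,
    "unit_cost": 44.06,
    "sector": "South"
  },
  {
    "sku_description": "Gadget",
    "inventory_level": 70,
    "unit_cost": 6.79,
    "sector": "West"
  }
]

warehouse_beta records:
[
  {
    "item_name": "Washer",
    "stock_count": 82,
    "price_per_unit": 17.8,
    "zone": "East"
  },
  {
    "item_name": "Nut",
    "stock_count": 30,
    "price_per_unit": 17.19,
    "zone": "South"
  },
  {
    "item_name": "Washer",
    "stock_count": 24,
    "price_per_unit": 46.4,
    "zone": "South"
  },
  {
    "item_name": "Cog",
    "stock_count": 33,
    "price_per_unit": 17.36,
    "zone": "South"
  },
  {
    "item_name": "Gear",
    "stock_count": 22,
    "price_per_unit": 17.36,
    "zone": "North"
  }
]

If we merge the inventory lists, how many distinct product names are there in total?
5

Schema mapping: "sku_description" (warehouse_gamma) = "item_name" (warehouse_beta) = product name

Products in warehouse_gamma: ['Gadget']
Products in warehouse_beta: ['Cog', 'Gear', 'Nut', 'Washer']

Union (unique products): ['Cog', 'Gadget', 'Gear', 'Nut', 'Washer']
Count: 5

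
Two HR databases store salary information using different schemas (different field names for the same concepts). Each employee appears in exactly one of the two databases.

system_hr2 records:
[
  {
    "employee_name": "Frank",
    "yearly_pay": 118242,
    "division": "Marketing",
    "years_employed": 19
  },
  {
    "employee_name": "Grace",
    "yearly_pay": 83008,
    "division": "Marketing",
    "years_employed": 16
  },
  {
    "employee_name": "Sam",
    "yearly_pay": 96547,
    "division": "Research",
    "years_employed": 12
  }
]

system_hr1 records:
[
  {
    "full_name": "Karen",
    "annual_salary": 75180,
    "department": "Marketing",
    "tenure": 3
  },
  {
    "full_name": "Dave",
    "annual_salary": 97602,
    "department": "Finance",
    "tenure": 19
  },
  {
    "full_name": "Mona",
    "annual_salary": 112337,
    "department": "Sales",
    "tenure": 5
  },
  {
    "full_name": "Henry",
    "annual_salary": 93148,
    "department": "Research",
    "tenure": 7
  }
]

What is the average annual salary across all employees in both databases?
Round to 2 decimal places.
96580.57

Schema mapping: "yearly_pay" (system_hr2) = "annual_salary" (system_hr1) = annual salary

All salaries: [118242, 83008, 96547, 75180, 97602, 112337, 93148]
Sum: 676064
Count: 7
Average: 676064 / 7 = 96580.57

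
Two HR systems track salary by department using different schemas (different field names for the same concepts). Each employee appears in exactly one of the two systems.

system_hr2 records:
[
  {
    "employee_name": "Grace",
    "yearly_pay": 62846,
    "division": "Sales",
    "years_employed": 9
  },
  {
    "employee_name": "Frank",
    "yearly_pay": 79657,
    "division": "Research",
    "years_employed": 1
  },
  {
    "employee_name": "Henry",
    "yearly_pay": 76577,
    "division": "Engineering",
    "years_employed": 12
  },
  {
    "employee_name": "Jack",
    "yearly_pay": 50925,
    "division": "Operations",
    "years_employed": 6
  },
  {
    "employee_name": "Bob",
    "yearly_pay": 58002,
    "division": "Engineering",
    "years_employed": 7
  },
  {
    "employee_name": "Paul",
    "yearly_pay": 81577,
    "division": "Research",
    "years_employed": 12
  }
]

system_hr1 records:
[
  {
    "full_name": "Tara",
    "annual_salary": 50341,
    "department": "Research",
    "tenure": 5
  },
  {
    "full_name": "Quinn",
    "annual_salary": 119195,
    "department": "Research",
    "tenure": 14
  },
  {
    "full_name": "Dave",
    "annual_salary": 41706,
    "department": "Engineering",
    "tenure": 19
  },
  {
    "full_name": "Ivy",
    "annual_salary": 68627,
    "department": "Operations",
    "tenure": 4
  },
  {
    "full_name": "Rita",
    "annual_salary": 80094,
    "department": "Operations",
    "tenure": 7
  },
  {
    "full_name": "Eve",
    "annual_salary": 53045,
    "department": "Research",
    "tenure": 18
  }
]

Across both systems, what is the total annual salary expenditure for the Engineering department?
176285

Schema mappings:
- "division" (system_hr2) = "department" (system_hr1) = department
- "yearly_pay" (system_hr2) = "annual_salary" (system_hr1) = salary

Engineering salaries from system_hr2: 134579
Engineering salaries from system_hr1: 41706

Total: 134579 + 41706 = 176285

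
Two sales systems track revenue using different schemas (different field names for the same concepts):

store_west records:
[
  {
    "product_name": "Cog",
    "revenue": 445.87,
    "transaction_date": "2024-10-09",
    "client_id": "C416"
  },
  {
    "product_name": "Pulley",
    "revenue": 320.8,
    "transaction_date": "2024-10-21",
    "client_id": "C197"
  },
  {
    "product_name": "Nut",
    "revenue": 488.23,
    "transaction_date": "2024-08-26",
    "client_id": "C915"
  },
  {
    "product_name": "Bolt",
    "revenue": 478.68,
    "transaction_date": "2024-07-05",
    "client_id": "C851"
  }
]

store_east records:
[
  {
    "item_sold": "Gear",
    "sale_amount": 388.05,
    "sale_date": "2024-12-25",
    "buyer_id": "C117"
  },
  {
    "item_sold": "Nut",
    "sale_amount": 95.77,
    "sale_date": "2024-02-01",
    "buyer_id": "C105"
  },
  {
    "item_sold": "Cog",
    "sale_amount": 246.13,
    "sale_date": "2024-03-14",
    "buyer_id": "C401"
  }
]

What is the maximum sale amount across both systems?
488.23

Reconcile: "revenue" (store_west) = "sale_amount" (store_east) = sale amount

Maximum in store_west: 488.23
Maximum in store_east: 388.05

Overall maximum: max(488.23, 388.05) = 488.23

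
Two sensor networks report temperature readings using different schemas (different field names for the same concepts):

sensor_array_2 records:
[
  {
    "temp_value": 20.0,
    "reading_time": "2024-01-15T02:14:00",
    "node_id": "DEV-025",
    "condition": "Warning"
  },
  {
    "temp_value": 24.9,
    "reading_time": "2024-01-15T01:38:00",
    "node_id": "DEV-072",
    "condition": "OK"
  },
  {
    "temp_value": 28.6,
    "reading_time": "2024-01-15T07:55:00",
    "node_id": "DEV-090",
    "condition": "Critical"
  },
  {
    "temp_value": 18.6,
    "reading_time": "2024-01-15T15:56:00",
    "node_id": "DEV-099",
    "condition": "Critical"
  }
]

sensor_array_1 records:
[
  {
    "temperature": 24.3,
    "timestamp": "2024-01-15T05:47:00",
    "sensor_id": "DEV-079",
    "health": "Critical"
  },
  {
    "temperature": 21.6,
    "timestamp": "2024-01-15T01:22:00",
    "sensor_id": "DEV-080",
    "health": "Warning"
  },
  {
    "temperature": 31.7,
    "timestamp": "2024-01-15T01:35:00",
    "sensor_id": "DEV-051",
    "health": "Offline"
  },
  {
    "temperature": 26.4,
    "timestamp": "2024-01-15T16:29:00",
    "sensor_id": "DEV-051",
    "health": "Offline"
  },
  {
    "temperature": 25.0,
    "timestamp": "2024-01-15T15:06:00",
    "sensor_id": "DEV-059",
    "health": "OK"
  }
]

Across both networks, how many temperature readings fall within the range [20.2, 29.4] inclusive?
6

Schema mapping: "temp_value" (sensor_array_2) = "temperature" (sensor_array_1) = temperature

Readings in [20.2, 29.4] from sensor_array_2: 2
Readings in [20.2, 29.4] from sensor_array_1: 4

Total count: 2 + 4 = 6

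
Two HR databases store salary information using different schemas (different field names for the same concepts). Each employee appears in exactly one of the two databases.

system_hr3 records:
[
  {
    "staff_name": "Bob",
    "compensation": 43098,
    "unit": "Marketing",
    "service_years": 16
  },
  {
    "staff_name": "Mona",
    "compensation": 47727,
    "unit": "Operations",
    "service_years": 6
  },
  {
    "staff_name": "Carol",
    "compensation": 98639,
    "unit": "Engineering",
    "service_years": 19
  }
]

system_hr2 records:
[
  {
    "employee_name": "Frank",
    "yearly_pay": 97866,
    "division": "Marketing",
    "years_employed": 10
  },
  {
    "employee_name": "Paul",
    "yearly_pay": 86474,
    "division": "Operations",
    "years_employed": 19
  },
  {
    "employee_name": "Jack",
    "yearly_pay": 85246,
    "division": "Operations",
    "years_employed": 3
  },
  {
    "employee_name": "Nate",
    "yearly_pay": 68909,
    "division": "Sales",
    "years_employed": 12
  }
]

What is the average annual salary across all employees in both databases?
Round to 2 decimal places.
75422.71

Schema mapping: "compensation" (system_hr3) = "yearly_pay" (system_hr2) = annual salary

All salaries: [43098, 47727, 98639, 97866, 86474, 85246, 68909]
Sum: 527959
Count: 7
Average: 527959 / 7 = 75422.71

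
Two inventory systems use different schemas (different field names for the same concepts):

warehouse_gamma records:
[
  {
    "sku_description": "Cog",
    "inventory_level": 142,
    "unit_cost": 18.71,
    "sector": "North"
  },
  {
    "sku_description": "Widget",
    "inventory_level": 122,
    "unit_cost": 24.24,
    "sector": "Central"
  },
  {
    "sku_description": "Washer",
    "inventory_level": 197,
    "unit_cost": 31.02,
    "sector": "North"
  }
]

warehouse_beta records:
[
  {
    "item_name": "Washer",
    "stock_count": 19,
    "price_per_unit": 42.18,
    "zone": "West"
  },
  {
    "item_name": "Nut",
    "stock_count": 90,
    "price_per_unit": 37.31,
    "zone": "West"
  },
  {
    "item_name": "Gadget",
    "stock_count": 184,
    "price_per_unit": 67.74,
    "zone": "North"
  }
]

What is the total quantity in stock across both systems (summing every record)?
754

To reconcile these schemas, identify the field holding the quantity in stock in each system:
1. In warehouse_gamma it is "inventory_level"
2. In warehouse_beta it is "stock_count"

From warehouse_gamma: 142 + 122 + 197 = 461
From warehouse_beta: 19 + 90 + 184 = 293

Total: 461 + 293 = 754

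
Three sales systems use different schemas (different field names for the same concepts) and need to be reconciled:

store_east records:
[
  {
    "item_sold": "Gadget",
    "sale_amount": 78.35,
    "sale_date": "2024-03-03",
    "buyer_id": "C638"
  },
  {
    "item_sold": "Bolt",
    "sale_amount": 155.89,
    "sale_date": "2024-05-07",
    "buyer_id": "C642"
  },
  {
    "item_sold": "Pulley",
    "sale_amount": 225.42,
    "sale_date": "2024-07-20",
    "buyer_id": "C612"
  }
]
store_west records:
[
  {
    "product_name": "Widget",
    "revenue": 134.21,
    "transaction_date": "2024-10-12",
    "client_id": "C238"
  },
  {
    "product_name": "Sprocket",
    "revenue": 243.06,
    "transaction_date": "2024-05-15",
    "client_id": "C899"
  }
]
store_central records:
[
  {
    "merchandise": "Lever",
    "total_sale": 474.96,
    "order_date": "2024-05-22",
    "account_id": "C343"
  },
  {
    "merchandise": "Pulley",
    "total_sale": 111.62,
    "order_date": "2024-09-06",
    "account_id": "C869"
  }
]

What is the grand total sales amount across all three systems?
1423.51

Schema reconciliation - all amount fields map to sale amount:

store_east (sale_amount): 459.66
store_west (revenue): 377.27
store_central (total_sale): 586.58

Grand total: 1423.51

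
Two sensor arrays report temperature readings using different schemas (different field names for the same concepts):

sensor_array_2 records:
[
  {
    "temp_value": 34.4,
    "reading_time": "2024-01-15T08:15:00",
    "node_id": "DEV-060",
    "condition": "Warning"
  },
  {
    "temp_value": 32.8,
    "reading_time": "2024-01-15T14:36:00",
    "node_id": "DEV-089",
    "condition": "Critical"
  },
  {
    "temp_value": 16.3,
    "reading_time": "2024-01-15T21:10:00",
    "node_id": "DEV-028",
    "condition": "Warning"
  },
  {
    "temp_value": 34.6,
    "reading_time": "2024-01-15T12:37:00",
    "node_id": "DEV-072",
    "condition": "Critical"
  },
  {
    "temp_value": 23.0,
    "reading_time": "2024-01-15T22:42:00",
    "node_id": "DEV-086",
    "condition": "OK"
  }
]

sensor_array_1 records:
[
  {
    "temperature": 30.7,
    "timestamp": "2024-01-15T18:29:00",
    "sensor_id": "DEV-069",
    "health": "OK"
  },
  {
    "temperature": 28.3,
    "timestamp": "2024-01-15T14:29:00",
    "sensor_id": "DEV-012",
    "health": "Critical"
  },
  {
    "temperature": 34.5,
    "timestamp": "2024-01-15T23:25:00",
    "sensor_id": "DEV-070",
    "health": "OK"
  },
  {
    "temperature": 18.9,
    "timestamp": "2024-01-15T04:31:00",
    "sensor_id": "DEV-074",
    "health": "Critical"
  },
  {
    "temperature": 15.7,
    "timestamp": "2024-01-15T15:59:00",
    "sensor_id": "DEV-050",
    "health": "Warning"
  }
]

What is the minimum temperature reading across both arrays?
15.7

Schema mapping: "temp_value" (sensor_array_2) = "temperature" (sensor_array_1) = temperature reading

Minimum in sensor_array_2: 16.3
Minimum in sensor_array_1: 15.7

Overall minimum: min(16.3, 15.7) = 15.7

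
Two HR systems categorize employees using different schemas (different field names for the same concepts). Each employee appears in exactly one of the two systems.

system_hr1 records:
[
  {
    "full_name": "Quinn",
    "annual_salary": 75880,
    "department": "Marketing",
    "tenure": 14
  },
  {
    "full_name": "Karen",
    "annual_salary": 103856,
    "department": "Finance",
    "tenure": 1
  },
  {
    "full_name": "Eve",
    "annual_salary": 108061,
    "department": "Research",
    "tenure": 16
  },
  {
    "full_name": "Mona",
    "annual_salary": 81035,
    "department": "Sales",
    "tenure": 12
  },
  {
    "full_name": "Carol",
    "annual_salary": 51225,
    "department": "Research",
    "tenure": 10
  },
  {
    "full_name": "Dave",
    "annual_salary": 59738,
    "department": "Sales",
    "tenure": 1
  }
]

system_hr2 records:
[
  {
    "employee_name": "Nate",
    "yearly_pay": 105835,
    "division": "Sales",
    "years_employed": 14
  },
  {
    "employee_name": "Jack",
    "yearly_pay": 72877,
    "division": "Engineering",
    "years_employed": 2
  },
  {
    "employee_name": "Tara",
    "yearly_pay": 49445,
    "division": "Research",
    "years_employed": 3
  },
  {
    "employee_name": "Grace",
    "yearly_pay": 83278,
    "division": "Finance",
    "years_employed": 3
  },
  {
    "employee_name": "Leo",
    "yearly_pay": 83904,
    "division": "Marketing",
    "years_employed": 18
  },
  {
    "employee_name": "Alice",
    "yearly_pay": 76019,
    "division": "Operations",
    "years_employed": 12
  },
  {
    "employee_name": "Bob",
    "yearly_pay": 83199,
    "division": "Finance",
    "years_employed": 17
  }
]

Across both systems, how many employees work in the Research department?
3

Schema mapping: "department" (system_hr1) = "division" (system_hr2) = department

Research employees in system_hr1: 2
Research employees in system_hr2: 1

Total in Research: 2 + 1 = 3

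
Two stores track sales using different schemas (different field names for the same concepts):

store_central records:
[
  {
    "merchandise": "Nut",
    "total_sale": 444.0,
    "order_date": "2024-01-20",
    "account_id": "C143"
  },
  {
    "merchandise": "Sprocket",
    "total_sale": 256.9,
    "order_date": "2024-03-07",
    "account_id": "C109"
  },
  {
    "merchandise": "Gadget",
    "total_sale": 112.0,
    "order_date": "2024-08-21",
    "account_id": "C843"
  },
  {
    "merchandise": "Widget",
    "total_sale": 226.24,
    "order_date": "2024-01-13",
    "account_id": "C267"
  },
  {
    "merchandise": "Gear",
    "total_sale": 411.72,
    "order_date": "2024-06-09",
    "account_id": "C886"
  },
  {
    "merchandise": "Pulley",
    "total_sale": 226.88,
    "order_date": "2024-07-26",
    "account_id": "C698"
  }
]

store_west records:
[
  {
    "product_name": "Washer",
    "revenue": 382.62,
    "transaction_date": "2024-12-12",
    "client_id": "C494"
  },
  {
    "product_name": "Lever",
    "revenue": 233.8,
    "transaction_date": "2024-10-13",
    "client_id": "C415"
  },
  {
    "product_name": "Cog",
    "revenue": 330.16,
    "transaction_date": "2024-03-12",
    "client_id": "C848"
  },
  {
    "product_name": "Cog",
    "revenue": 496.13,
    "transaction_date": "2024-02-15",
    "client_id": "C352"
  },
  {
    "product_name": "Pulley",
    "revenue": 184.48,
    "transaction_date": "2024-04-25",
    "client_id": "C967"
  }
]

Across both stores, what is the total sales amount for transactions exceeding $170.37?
3192.93

Schema mapping: "total_sale" (store_central) = "revenue" (store_west) = sale amount

Sum of sales > $170.37 in store_central: 1565.74
Sum of sales > $170.37 in store_west: 1627.19

Total: 1565.74 + 1627.19 = 3192.93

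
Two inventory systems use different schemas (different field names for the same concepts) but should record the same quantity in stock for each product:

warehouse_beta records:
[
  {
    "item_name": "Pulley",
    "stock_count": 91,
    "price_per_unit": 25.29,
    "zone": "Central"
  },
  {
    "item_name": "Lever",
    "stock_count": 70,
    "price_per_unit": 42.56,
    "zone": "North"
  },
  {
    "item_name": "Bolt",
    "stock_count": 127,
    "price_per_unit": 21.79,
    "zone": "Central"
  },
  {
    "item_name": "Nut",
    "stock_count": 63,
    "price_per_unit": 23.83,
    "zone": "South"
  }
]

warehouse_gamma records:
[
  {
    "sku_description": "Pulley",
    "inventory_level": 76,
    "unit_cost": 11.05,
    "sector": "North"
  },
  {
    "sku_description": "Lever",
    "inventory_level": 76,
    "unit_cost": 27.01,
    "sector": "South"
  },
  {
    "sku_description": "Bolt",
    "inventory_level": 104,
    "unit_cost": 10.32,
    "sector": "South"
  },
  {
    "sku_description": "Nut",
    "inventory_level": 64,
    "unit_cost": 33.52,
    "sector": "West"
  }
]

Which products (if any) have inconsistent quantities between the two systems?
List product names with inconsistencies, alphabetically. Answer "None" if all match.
Bolt, Lever, Nut, Pulley

Schema mappings:
- "item_name" (warehouse_beta) = "sku_description" (warehouse_gamma) = product name
- "stock_count" (warehouse_beta) = "inventory_level" (warehouse_gamma) = quantity

Comparison:
  Pulley: 91 vs 76 - MISMATCH
  Lever: 70 vs 76 - MISMATCH
  Bolt: 127 vs 104 - MISMATCH
  Nut: 63 vs 64 - MISMATCH

Products with inconsistencies: Bolt, Lever, Nut, Pulley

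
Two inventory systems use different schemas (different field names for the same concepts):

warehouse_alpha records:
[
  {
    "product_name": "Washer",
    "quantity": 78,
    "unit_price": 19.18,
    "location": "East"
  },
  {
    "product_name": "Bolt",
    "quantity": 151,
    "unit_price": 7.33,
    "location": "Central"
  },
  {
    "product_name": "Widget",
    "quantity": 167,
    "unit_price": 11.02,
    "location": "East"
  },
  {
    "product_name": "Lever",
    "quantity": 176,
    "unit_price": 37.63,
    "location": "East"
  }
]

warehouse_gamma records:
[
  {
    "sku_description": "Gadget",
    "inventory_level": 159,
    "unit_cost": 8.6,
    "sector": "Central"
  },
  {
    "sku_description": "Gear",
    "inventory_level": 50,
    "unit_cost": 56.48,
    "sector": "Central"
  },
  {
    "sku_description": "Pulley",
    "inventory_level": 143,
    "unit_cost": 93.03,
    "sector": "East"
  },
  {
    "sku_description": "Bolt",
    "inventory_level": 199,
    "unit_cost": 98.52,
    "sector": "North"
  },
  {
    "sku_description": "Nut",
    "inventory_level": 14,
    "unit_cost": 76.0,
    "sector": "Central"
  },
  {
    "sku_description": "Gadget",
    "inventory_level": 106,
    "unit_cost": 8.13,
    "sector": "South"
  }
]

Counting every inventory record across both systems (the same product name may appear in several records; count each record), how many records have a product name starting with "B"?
2

Schema mapping: "product_name" (warehouse_alpha) = "sku_description" (warehouse_gamma) = product name

Records with product name starting with "B" in warehouse_alpha: 1
Records with product name starting with "B" in warehouse_gamma: 1

Total: 1 + 1 = 2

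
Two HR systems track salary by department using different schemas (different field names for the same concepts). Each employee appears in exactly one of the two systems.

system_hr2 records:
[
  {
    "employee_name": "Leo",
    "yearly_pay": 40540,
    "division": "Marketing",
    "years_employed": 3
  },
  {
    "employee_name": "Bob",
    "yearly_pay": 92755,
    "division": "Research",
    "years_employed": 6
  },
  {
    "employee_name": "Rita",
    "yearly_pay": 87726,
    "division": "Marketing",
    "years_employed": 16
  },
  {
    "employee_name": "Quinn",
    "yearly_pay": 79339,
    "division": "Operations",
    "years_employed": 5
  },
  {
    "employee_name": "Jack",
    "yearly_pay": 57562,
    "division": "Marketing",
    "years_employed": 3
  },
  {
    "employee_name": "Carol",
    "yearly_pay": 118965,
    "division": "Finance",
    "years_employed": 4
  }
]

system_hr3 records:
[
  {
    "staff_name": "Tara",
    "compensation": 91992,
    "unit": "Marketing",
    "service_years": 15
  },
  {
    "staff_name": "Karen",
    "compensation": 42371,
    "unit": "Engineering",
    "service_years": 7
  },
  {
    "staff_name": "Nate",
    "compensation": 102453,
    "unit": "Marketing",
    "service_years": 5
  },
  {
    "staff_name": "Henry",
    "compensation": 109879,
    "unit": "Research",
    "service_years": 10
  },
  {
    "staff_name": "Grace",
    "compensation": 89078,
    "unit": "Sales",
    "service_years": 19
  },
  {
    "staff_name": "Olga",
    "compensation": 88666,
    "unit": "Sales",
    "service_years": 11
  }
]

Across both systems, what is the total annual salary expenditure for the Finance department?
118965

Schema mappings:
- "division" (system_hr2) = "unit" (system_hr3) = department
- "yearly_pay" (system_hr2) = "compensation" (system_hr3) = salary

Finance salaries from system_hr2: 118965
Finance salaries from system_hr3: 0

Total: 118965 + 0 = 118965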